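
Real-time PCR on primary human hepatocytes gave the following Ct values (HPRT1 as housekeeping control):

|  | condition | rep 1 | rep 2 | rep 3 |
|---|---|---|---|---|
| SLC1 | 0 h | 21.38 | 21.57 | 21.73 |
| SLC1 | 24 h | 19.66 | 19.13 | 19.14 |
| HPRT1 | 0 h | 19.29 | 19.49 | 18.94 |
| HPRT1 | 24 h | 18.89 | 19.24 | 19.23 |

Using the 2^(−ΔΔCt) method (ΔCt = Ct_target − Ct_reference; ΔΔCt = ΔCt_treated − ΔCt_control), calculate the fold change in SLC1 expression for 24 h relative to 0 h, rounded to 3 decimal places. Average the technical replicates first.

Mean Ct: SLC1 0 h 21.560; SLC1 24 h 19.310; HPRT1 0 h 19.240; HPRT1 24 h 19.120
ΔCt(0 h) = 21.560 − 19.240 = 2.320
ΔCt(24 h) = 19.310 − 19.120 = 0.190
ΔΔCt = 0.190 − 2.320 = -2.130
Fold change = 2^(−(-2.130)) = 2^2.130 = 4.3772

4.377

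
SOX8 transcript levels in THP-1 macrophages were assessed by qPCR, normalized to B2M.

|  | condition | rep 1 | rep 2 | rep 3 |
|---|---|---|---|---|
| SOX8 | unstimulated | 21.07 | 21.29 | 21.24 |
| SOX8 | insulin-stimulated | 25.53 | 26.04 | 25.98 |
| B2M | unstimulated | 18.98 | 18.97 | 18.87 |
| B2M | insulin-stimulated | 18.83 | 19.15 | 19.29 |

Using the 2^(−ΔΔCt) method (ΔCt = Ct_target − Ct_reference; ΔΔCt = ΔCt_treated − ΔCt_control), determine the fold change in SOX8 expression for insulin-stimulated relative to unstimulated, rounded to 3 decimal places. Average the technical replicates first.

Mean Ct: SOX8 unstimulated 21.200; SOX8 insulin-stimulated 25.850; B2M unstimulated 18.940; B2M insulin-stimulated 19.090
ΔCt(unstimulated) = 21.200 − 18.940 = 2.260
ΔCt(insulin-stimulated) = 25.850 − 19.090 = 6.760
ΔΔCt = 6.760 − 2.260 = 4.500
Fold change = 2^(−4.500) = 0.0442

0.044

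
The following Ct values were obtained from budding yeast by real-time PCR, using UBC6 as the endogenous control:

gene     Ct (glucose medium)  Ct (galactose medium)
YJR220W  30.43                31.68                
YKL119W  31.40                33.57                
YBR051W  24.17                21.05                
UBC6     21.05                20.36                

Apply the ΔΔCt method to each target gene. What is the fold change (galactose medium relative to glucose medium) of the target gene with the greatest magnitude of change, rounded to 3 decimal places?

0.138

YJR220W: ΔΔCt = (31.68−20.36) − (30.43−21.05) = 11.32 − 9.38 = 1.94; fold change = 2^-1.94 = 0.261
YKL119W: ΔΔCt = (33.57−20.36) − (31.40−21.05) = 13.21 − 10.35 = 2.86; fold change = 2^-2.86 = 0.138
YBR051W: ΔΔCt = (21.05−20.36) − (24.17−21.05) = 0.69 − 3.12 = -2.43; fold change = 2^2.43 = 5.389
YKL119W has the largest |ΔΔCt| = 2.86.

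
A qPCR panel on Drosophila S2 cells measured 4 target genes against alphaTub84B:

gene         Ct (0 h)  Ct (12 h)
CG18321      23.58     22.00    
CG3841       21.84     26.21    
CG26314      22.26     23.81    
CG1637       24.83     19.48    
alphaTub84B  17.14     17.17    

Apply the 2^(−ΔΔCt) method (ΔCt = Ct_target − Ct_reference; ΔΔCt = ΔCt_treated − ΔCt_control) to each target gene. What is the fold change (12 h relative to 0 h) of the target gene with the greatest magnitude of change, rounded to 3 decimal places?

CG18321: ΔΔCt = (22.00−17.17) − (23.58−17.14) = 4.83 − 6.44 = -1.61; fold change = 2^1.61 = 3.053
CG3841: ΔΔCt = (26.21−17.17) − (21.84−17.14) = 9.04 − 4.70 = 4.34; fold change = 2^-4.34 = 0.049
CG26314: ΔΔCt = (23.81−17.17) − (22.26−17.14) = 6.64 − 5.12 = 1.52; fold change = 2^-1.52 = 0.349
CG1637: ΔΔCt = (19.48−17.17) − (24.83−17.14) = 2.31 − 7.69 = -5.38; fold change = 2^5.38 = 41.643
CG1637 has the largest |ΔΔCt| = 5.38.

41.643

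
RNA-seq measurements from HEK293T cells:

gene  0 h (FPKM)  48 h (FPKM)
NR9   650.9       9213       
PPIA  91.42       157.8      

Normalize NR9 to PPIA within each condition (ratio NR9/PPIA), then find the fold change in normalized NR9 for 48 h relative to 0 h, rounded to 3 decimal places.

NR9/PPIA (0 h) = 650.9 / 91.42 = 7.1199
NR9/PPIA (48 h) = 9213 / 157.8 = 58.384
Fold change = 58.384 / 7.1199 = 8.2001

8.200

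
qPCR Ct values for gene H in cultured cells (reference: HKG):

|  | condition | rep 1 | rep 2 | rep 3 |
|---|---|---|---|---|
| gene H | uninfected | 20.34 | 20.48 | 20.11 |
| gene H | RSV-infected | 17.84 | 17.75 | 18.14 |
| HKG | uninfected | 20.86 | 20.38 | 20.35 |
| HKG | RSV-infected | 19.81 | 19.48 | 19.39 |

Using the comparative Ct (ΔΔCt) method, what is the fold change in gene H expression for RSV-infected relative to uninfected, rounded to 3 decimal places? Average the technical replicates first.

Mean Ct: gene H uninfected 20.310; gene H RSV-infected 17.910; HKG uninfected 20.530; HKG RSV-infected 19.560
ΔCt(uninfected) = 20.310 − 20.530 = -0.220
ΔCt(RSV-infected) = 17.910 − 19.560 = -1.650
ΔΔCt = -1.650 − (-0.220) = -1.430
Fold change = 2^(−(-1.430)) = 2^1.430 = 2.6945

2.694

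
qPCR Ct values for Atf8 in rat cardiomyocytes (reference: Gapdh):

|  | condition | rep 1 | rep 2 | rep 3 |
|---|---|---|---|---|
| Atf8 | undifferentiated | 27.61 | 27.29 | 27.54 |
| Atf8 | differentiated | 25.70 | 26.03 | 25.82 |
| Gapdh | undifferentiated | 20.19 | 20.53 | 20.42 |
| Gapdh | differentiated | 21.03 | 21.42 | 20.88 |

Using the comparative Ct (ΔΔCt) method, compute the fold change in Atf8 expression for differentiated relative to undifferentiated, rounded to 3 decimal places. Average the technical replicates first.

Mean Ct: Atf8 undifferentiated 27.480; Atf8 differentiated 25.850; Gapdh undifferentiated 20.380; Gapdh differentiated 21.110
ΔCt(undifferentiated) = 27.480 − 20.380 = 7.100
ΔCt(differentiated) = 25.850 − 21.110 = 4.740
ΔΔCt = 4.740 − 7.100 = -2.360
Fold change = 2^(−(-2.360)) = 2^2.360 = 5.1337

5.134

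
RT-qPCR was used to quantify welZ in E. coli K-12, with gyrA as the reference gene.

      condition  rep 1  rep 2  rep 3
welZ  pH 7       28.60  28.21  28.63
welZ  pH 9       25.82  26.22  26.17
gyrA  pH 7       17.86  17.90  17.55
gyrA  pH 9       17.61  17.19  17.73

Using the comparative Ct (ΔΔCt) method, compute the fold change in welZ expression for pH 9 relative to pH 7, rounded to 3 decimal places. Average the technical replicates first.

4.438

Mean Ct: welZ pH 7 28.480; welZ pH 9 26.070; gyrA pH 7 17.770; gyrA pH 9 17.510
ΔCt(pH 7) = 28.480 − 17.770 = 10.710
ΔCt(pH 9) = 26.070 − 17.510 = 8.560
ΔΔCt = 8.560 − 10.710 = -2.150
Fold change = 2^(−(-2.150)) = 2^2.150 = 4.4383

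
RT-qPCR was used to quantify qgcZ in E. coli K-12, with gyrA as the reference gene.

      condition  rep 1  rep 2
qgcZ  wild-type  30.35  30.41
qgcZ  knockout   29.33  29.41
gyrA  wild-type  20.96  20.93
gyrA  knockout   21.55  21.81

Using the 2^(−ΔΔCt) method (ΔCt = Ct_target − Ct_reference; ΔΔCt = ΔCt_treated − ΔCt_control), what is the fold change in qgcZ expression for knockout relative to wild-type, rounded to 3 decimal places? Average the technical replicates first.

Mean Ct: qgcZ wild-type 30.380; qgcZ knockout 29.370; gyrA wild-type 20.945; gyrA knockout 21.680
ΔCt(wild-type) = 30.380 − 20.945 = 9.435
ΔCt(knockout) = 29.370 − 21.680 = 7.690
ΔΔCt = 7.690 − 9.435 = -1.745
Fold change = 2^(−(-1.745)) = 2^1.745 = 3.3519

3.352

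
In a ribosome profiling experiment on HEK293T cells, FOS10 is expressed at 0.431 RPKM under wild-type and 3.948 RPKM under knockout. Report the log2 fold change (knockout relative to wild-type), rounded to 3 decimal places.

Fold change = 3.948 / 0.431 = 9.1601
log2(9.1601) = 3.1954

3.195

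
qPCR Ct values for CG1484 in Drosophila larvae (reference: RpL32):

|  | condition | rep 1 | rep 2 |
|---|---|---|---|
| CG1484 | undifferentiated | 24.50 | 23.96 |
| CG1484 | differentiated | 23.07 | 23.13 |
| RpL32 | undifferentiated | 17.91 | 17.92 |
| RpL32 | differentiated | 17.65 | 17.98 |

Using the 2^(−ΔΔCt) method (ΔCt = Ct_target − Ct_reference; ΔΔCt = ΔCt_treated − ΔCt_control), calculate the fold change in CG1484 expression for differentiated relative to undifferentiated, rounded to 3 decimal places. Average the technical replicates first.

2.042

Mean Ct: CG1484 undifferentiated 24.230; CG1484 differentiated 23.100; RpL32 undifferentiated 17.915; RpL32 differentiated 17.815
ΔCt(undifferentiated) = 24.230 − 17.915 = 6.315
ΔCt(differentiated) = 23.100 − 17.815 = 5.285
ΔΔCt = 5.285 − 6.315 = -1.030
Fold change = 2^(−(-1.030)) = 2^1.030 = 2.0420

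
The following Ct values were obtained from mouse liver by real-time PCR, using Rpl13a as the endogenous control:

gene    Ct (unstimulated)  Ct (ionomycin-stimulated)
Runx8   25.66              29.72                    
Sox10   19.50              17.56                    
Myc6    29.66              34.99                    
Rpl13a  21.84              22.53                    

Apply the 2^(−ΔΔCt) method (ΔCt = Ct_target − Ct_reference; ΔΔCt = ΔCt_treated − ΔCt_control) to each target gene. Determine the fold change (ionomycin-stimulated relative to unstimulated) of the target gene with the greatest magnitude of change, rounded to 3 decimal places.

0.040

Runx8: ΔΔCt = (29.72−22.53) − (25.66−21.84) = 7.19 − 3.82 = 3.37; fold change = 2^-3.37 = 0.097
Sox10: ΔΔCt = (17.56−22.53) − (19.50−21.84) = -4.97 − (-2.34) = -2.63; fold change = 2^2.63 = 6.190
Myc6: ΔΔCt = (34.99−22.53) − (29.66−21.84) = 12.46 − 7.82 = 4.64; fold change = 2^-4.64 = 0.040
Myc6 has the largest |ΔΔCt| = 4.64.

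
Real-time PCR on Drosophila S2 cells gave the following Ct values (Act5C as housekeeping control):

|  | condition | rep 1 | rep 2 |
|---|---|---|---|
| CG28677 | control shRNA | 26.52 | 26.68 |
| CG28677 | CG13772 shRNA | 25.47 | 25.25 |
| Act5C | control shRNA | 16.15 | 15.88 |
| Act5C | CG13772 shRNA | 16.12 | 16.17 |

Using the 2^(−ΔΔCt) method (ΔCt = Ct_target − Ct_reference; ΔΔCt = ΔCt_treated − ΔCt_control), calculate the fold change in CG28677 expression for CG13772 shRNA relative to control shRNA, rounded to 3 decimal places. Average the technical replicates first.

2.585

Mean Ct: CG28677 control shRNA 26.600; CG28677 CG13772 shRNA 25.360; Act5C control shRNA 16.015; Act5C CG13772 shRNA 16.145
ΔCt(control shRNA) = 26.600 − 16.015 = 10.585
ΔCt(CG13772 shRNA) = 25.360 − 16.145 = 9.215
ΔΔCt = 9.215 − 10.585 = -1.370
Fold change = 2^(−(-1.370)) = 2^1.370 = 2.5847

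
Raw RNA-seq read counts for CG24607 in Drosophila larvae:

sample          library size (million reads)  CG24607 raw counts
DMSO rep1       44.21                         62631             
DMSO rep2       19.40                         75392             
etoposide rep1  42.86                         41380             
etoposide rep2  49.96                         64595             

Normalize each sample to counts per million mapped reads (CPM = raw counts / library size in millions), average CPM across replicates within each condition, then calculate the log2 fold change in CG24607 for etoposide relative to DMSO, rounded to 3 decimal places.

CPM(DMSO rep1) = 62631 / 44.21 = 1416.6704
CPM(DMSO rep2) = 75392 / 19.40 = 3886.1856
CPM(etoposide rep1) = 41380 / 42.86 = 965.4690
CPM(etoposide rep2) = 64595 / 49.96 = 1292.9343
mean CPM(DMSO) = 2651.4280; mean CPM(etoposide) = 1129.2017
Fold change = 1129.2017 / 2651.4280 = 0.42588
log2(0.42588) = -1.2315

-1.231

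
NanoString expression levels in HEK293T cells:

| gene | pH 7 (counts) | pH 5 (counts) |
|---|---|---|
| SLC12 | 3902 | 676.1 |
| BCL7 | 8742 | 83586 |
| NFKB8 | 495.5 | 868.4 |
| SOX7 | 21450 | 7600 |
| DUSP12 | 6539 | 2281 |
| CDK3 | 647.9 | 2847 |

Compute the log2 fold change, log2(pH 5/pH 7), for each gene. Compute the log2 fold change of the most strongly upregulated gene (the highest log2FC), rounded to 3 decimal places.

3.257

log2(676.1/3902) = -2.529  (SLC12)
log2(83586/8742) = 3.257  (BCL7)
log2(868.4/495.5) = 0.809  (NFKB8)
log2(7600/21450) = -1.497  (SOX7)
log2(2281/6539) = -1.519  (DUSP12)
log2(2847/647.9) = 2.136  (CDK3)
BCL7 is most strongly upregulated.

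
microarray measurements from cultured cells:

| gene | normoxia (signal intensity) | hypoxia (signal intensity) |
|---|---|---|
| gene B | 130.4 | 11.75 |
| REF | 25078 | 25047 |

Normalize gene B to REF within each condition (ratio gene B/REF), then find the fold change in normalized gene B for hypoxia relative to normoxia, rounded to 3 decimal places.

gene B/REF (normoxia) = 130.4 / 25078 = 0.0051998
gene B/REF (hypoxia) = 11.75 / 25047 = 0.00046912
Fold change = 0.00046912 / 0.0051998 = 0.0902

0.090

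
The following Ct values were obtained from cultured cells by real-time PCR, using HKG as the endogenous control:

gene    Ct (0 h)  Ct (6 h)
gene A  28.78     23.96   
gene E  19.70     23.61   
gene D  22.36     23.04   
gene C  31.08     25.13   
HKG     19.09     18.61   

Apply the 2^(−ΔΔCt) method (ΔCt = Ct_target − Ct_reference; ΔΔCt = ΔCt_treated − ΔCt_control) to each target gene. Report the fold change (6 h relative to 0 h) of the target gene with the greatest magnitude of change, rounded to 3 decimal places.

44.324

gene A: ΔΔCt = (23.96−18.61) − (28.78−19.09) = 5.35 − 9.69 = -4.34; fold change = 2^4.34 = 20.252
gene E: ΔΔCt = (23.61−18.61) − (19.70−19.09) = 5.00 − 0.61 = 4.39; fold change = 2^-4.39 = 0.048
gene D: ΔΔCt = (23.04−18.61) − (22.36−19.09) = 4.43 − 3.27 = 1.16; fold change = 2^-1.16 = 0.448
gene C: ΔΔCt = (25.13−18.61) − (31.08−19.09) = 6.52 − 11.99 = -5.47; fold change = 2^5.47 = 44.324
gene C has the largest |ΔΔCt| = 5.47.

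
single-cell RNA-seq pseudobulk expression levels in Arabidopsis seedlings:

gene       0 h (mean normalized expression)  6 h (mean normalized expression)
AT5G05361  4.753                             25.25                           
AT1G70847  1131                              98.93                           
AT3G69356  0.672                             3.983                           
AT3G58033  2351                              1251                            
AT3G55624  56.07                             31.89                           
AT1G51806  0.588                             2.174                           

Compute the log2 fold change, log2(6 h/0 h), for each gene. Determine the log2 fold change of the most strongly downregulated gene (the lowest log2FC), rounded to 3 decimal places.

log2(25.25/4.753) = 2.409  (AT5G05361)
log2(98.93/1131) = -3.515  (AT1G70847)
log2(3.983/0.672) = 2.567  (AT3G69356)
log2(1251/2351) = -0.910  (AT3G58033)
log2(31.89/56.07) = -0.814  (AT3G55624)
log2(2.174/0.588) = 1.886  (AT1G51806)
AT1G70847 is most strongly downregulated.

-3.515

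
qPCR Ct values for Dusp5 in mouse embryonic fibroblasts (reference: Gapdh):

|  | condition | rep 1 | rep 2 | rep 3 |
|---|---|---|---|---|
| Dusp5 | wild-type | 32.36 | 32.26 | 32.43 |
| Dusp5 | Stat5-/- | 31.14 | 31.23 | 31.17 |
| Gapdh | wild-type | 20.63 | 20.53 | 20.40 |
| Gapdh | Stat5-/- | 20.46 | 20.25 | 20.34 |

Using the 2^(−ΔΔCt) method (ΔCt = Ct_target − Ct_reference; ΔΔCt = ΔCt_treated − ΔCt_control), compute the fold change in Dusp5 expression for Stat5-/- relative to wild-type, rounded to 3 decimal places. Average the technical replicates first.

Mean Ct: Dusp5 wild-type 32.350; Dusp5 Stat5-/- 31.180; Gapdh wild-type 20.520; Gapdh Stat5-/- 20.350
ΔCt(wild-type) = 32.350 − 20.520 = 11.830
ΔCt(Stat5-/-) = 31.180 − 20.350 = 10.830
ΔΔCt = 10.830 − 11.830 = -1.000
Fold change = 2^(−(-1.000)) = 2^1.000 = 2.0000

2.000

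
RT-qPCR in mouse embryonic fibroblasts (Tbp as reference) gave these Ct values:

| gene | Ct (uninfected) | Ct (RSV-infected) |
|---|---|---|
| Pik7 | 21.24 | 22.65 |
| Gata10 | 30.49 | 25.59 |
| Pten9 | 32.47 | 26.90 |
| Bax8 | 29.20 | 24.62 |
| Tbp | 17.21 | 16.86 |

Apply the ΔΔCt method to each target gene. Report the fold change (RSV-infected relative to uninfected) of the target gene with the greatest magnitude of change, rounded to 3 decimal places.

Pik7: ΔΔCt = (22.65−16.86) − (21.24−17.21) = 5.79 − 4.03 = 1.76; fold change = 2^-1.76 = 0.295
Gata10: ΔΔCt = (25.59−16.86) − (30.49−17.21) = 8.73 − 13.28 = -4.55; fold change = 2^4.55 = 23.425
Pten9: ΔΔCt = (26.90−16.86) − (32.47−17.21) = 10.04 − 15.26 = -5.22; fold change = 2^5.22 = 37.271
Bax8: ΔΔCt = (24.62−16.86) − (29.20−17.21) = 7.76 − 11.99 = -4.23; fold change = 2^4.23 = 18.765
Pten9 has the largest |ΔΔCt| = 5.22.

37.271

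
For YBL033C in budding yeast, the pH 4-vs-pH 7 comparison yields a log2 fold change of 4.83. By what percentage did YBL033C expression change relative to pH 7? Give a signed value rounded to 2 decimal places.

2744.30%

Fold change = 2^(4.83) = 28.4430
Percent change = (FC − 1) × 100% = (28.4430 − 1) × 100 = 2744.30%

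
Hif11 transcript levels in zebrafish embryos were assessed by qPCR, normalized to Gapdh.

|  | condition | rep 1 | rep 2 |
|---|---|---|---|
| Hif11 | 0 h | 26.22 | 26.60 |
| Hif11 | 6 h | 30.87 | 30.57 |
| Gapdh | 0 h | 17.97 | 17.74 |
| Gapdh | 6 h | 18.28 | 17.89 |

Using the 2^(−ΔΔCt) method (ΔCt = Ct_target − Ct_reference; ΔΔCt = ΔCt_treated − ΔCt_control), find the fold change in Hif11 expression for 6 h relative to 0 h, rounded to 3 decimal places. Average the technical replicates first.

Mean Ct: Hif11 0 h 26.410; Hif11 6 h 30.720; Gapdh 0 h 17.855; Gapdh 6 h 18.085
ΔCt(0 h) = 26.410 − 17.855 = 8.555
ΔCt(6 h) = 30.720 − 18.085 = 12.635
ΔΔCt = 12.635 − 8.555 = 4.080
Fold change = 2^(−4.080) = 0.0591

0.059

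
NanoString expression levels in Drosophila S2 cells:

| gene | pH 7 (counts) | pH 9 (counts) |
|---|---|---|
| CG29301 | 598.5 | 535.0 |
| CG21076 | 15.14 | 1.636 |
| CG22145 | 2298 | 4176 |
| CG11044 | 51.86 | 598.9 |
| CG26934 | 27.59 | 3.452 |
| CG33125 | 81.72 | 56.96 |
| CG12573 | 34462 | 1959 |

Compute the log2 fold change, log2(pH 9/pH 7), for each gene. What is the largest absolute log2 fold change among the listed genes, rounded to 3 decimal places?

log2(535.0/598.5) = -0.162  (CG29301)
log2(1.636/15.14) = -3.210  (CG21076)
log2(4176/2298) = 0.862  (CG22145)
log2(598.9/51.86) = 3.530  (CG11044)
log2(3.452/27.59) = -2.999  (CG26934)
log2(56.96/81.72) = -0.521  (CG33125)
log2(1959/34462) = -4.137  (CG12573)
The largest magnitude belongs to CG12573.

4.137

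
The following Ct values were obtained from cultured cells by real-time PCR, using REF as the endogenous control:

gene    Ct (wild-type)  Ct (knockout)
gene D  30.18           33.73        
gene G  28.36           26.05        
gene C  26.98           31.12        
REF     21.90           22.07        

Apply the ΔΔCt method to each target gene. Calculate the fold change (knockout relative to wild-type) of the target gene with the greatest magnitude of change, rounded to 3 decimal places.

0.064

gene D: ΔΔCt = (33.73−22.07) − (30.18−21.90) = 11.66 − 8.28 = 3.38; fold change = 2^-3.38 = 0.096
gene G: ΔΔCt = (26.05−22.07) − (28.36−21.90) = 3.98 − 6.46 = -2.48; fold change = 2^2.48 = 5.579
gene C: ΔΔCt = (31.12−22.07) − (26.98−21.90) = 9.05 − 5.08 = 3.97; fold change = 2^-3.97 = 0.064
gene C has the largest |ΔΔCt| = 3.97.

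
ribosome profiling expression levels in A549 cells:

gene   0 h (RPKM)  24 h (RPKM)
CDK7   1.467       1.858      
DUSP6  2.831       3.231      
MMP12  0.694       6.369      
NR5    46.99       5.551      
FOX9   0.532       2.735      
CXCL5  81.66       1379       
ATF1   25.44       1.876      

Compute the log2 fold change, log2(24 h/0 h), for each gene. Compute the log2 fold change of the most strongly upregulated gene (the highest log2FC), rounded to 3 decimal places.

log2(1.858/1.467) = 0.341  (CDK7)
log2(3.231/2.831) = 0.191  (DUSP6)
log2(6.369/0.694) = 3.198  (MMP12)
log2(5.551/46.99) = -3.082  (NR5)
log2(2.735/0.532) = 2.362  (FOX9)
log2(1379/81.66) = 4.078  (CXCL5)
log2(1.876/25.44) = -3.761  (ATF1)
CXCL5 is most strongly upregulated.

4.078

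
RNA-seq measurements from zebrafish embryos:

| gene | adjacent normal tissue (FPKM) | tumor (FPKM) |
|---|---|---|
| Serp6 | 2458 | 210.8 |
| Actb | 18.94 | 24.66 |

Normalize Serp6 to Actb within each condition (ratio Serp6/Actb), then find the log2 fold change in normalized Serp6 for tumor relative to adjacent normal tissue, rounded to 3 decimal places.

-3.924

Serp6/Actb (adjacent normal tissue) = 2458 / 18.94 = 129.78
Serp6/Actb (tumor) = 210.8 / 24.66 = 8.5483
Fold change = 8.5483 / 129.78 = 0.0659
log2(0.0659) = -3.9243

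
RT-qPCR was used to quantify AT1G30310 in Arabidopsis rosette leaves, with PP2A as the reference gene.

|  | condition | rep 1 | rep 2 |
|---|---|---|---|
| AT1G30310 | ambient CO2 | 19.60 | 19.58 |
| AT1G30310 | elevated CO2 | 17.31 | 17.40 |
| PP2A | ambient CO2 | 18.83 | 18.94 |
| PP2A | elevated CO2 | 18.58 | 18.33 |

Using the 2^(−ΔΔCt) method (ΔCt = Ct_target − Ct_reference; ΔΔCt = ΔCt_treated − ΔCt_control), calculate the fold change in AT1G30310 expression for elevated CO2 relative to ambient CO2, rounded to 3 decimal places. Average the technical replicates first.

Mean Ct: AT1G30310 ambient CO2 19.590; AT1G30310 elevated CO2 17.355; PP2A ambient CO2 18.885; PP2A elevated CO2 18.455
ΔCt(ambient CO2) = 19.590 − 18.885 = 0.705
ΔCt(elevated CO2) = 17.355 − 18.455 = -1.100
ΔΔCt = -1.100 − 0.705 = -1.805
Fold change = 2^(−(-1.805)) = 2^1.805 = 3.4943

3.494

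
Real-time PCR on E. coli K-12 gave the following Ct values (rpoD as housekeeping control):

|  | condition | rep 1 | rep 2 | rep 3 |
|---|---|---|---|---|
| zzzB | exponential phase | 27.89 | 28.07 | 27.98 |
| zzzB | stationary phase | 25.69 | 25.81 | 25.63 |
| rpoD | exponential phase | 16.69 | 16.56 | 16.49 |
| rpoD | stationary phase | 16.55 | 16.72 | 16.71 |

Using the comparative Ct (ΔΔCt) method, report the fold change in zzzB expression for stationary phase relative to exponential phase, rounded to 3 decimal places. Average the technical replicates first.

Mean Ct: zzzB exponential phase 27.980; zzzB stationary phase 25.710; rpoD exponential phase 16.580; rpoD stationary phase 16.660
ΔCt(exponential phase) = 27.980 − 16.580 = 11.400
ΔCt(stationary phase) = 25.710 − 16.660 = 9.050
ΔΔCt = 9.050 − 11.400 = -2.350
Fold change = 2^(−(-2.350)) = 2^2.350 = 5.0982

5.098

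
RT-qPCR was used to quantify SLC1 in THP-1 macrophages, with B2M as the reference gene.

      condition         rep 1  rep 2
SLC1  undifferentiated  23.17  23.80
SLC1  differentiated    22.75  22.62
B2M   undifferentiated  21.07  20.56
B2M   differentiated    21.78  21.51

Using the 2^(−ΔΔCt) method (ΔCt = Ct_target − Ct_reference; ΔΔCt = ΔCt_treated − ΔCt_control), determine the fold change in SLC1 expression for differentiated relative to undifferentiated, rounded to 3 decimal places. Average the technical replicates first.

Mean Ct: SLC1 undifferentiated 23.485; SLC1 differentiated 22.685; B2M undifferentiated 20.815; B2M differentiated 21.645
ΔCt(undifferentiated) = 23.485 − 20.815 = 2.670
ΔCt(differentiated) = 22.685 − 21.645 = 1.040
ΔΔCt = 1.040 − 2.670 = -1.630
Fold change = 2^(−(-1.630)) = 2^1.630 = 3.0951

3.095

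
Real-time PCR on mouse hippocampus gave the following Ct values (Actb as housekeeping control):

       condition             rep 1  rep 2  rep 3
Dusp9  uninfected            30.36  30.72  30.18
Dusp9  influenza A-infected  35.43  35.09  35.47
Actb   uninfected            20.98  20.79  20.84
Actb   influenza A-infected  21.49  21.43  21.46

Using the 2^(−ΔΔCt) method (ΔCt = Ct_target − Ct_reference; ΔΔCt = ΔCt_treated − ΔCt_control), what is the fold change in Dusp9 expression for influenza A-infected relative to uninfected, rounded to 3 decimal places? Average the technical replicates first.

0.050

Mean Ct: Dusp9 uninfected 30.420; Dusp9 influenza A-infected 35.330; Actb uninfected 20.870; Actb influenza A-infected 21.460
ΔCt(uninfected) = 30.420 − 20.870 = 9.550
ΔCt(influenza A-infected) = 35.330 − 21.460 = 13.870
ΔΔCt = 13.870 − 9.550 = 4.320
Fold change = 2^(−4.320) = 0.0501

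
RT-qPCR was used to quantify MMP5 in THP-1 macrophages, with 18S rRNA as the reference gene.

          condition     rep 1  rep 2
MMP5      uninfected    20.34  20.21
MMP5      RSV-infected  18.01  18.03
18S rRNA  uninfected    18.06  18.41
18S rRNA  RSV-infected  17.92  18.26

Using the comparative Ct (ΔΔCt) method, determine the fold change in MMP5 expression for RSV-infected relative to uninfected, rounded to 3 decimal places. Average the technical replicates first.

Mean Ct: MMP5 uninfected 20.275; MMP5 RSV-infected 18.020; 18S rRNA uninfected 18.235; 18S rRNA RSV-infected 18.090
ΔCt(uninfected) = 20.275 − 18.235 = 2.040
ΔCt(RSV-infected) = 18.020 − 18.090 = -0.070
ΔΔCt = -0.070 − 2.040 = -2.110
Fold change = 2^(−(-2.110)) = 2^2.110 = 4.3169

4.317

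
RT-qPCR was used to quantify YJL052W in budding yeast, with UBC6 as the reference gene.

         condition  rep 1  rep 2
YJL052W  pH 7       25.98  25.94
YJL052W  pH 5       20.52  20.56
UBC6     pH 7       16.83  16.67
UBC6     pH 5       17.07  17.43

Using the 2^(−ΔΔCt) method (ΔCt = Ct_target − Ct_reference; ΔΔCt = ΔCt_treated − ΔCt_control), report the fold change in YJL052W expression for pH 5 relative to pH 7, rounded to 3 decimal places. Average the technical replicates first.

60.548

Mean Ct: YJL052W pH 7 25.960; YJL052W pH 5 20.540; UBC6 pH 7 16.750; UBC6 pH 5 17.250
ΔCt(pH 7) = 25.960 − 16.750 = 9.210
ΔCt(pH 5) = 20.540 − 17.250 = 3.290
ΔΔCt = 3.290 − 9.210 = -5.920
Fold change = 2^(−(-5.920)) = 2^5.920 = 60.5477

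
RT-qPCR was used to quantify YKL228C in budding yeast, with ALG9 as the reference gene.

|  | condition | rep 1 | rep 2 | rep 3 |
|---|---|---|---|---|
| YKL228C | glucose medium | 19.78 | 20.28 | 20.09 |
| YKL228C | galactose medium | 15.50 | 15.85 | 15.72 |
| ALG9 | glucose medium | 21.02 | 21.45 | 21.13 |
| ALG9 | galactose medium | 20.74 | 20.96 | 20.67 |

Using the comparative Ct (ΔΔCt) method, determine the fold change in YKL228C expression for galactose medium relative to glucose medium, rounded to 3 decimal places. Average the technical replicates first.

15.455

Mean Ct: YKL228C glucose medium 20.050; YKL228C galactose medium 15.690; ALG9 glucose medium 21.200; ALG9 galactose medium 20.790
ΔCt(glucose medium) = 20.050 − 21.200 = -1.150
ΔCt(galactose medium) = 15.690 − 20.790 = -5.100
ΔΔCt = -5.100 − (-1.150) = -3.950
Fold change = 2^(−(-3.950)) = 2^3.950 = 15.4550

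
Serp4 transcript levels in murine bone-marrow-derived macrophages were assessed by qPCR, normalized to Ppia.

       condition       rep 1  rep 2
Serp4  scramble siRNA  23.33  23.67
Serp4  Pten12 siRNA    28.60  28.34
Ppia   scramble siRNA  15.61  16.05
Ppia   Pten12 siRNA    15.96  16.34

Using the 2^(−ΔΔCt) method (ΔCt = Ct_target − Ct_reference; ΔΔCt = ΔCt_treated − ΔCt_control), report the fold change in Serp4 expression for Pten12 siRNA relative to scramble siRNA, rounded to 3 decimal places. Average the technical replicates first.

Mean Ct: Serp4 scramble siRNA 23.500; Serp4 Pten12 siRNA 28.470; Ppia scramble siRNA 15.830; Ppia Pten12 siRNA 16.150
ΔCt(scramble siRNA) = 23.500 − 15.830 = 7.670
ΔCt(Pten12 siRNA) = 28.470 − 16.150 = 12.320
ΔΔCt = 12.320 − 7.670 = 4.650
Fold change = 2^(−4.650) = 0.0398

0.040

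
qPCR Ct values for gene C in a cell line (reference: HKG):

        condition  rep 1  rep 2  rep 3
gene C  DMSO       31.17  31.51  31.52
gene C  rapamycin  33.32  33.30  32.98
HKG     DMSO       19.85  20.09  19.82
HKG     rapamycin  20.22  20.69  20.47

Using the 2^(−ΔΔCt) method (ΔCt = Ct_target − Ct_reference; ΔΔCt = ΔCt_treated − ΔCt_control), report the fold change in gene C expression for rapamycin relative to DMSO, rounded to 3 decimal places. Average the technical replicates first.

Mean Ct: gene C DMSO 31.400; gene C rapamycin 33.200; HKG DMSO 19.920; HKG rapamycin 20.460
ΔCt(DMSO) = 31.400 − 19.920 = 11.480
ΔCt(rapamycin) = 33.200 − 20.460 = 12.740
ΔΔCt = 12.740 − 11.480 = 1.260
Fold change = 2^(−1.260) = 0.4175

0.418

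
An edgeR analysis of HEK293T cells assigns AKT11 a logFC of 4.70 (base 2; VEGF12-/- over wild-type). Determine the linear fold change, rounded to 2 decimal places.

25.99

Fold change = 2^(4.70) = 25.992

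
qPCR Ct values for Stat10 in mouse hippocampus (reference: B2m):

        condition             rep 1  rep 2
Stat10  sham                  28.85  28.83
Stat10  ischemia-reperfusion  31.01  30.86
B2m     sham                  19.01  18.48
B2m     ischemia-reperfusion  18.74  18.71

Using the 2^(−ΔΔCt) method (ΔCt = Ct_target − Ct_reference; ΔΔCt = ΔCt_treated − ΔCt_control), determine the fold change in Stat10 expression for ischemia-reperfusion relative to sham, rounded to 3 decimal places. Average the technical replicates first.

Mean Ct: Stat10 sham 28.840; Stat10 ischemia-reperfusion 30.935; B2m sham 18.745; B2m ischemia-reperfusion 18.725
ΔCt(sham) = 28.840 − 18.745 = 10.095
ΔCt(ischemia-reperfusion) = 30.935 − 18.725 = 12.210
ΔΔCt = 12.210 − 10.095 = 2.115
Fold change = 2^(−2.115) = 0.2308

0.231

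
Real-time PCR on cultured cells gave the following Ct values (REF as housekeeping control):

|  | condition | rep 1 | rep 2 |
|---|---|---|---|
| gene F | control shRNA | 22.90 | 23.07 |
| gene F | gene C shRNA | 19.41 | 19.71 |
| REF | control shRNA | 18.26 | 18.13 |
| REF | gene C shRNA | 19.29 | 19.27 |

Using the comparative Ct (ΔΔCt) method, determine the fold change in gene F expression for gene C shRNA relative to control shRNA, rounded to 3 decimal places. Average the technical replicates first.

22.785

Mean Ct: gene F control shRNA 22.985; gene F gene C shRNA 19.560; REF control shRNA 18.195; REF gene C shRNA 19.280
ΔCt(control shRNA) = 22.985 − 18.195 = 4.790
ΔCt(gene C shRNA) = 19.560 − 19.280 = 0.280
ΔΔCt = 0.280 − 4.790 = -4.510
Fold change = 2^(−(-4.510)) = 2^4.510 = 22.7848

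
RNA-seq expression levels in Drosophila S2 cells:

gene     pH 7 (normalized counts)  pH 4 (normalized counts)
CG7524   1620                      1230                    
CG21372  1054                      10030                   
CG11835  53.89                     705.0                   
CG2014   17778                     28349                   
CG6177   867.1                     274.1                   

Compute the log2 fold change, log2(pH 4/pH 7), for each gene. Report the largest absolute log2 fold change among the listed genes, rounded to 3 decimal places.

3.710

log2(1230/1620) = -0.397  (CG7524)
log2(10030/1054) = 3.250  (CG21372)
log2(705.0/53.89) = 3.710  (CG11835)
log2(28349/17778) = 0.673  (CG2014)
log2(274.1/867.1) = -1.661  (CG6177)
The largest magnitude belongs to CG11835.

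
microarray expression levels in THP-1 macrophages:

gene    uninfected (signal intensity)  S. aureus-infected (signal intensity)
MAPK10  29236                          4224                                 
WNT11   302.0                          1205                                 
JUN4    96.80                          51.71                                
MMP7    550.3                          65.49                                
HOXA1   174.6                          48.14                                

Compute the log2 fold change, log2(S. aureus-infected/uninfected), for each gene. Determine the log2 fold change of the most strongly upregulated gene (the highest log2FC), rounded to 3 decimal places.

log2(4224/29236) = -2.791  (MAPK10)
log2(1205/302.0) = 1.996  (WNT11)
log2(51.71/96.80) = -0.905  (JUN4)
log2(65.49/550.3) = -3.071  (MMP7)
log2(48.14/174.6) = -1.859  (HOXA1)
WNT11 is most strongly upregulated.

1.996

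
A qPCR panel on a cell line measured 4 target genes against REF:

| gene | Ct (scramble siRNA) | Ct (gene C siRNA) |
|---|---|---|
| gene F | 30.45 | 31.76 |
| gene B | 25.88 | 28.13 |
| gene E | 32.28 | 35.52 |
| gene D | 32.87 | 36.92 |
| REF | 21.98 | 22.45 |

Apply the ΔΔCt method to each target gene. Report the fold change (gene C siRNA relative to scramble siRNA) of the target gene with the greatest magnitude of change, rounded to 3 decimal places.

0.084

gene F: ΔΔCt = (31.76−22.45) − (30.45−21.98) = 9.31 − 8.47 = 0.84; fold change = 2^-0.84 = 0.559
gene B: ΔΔCt = (28.13−22.45) − (25.88−21.98) = 5.68 − 3.90 = 1.78; fold change = 2^-1.78 = 0.291
gene E: ΔΔCt = (35.52−22.45) − (32.28−21.98) = 13.07 − 10.30 = 2.77; fold change = 2^-2.77 = 0.147
gene D: ΔΔCt = (36.92−22.45) − (32.87−21.98) = 14.47 − 10.89 = 3.58; fold change = 2^-3.58 = 0.084
gene D has the largest |ΔΔCt| = 3.58.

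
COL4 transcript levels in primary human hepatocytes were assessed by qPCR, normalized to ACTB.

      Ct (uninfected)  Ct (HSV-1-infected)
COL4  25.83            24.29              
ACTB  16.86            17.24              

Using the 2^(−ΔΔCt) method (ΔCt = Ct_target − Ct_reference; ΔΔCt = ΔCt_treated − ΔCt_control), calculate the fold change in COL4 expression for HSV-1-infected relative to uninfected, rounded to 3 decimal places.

3.784

ΔCt(uninfected) = 25.830 − 16.860 = 8.970
ΔCt(HSV-1-infected) = 24.290 − 17.240 = 7.050
ΔΔCt = 7.050 − 8.970 = -1.920
Fold change = 2^(−(-1.920)) = 2^1.920 = 3.7842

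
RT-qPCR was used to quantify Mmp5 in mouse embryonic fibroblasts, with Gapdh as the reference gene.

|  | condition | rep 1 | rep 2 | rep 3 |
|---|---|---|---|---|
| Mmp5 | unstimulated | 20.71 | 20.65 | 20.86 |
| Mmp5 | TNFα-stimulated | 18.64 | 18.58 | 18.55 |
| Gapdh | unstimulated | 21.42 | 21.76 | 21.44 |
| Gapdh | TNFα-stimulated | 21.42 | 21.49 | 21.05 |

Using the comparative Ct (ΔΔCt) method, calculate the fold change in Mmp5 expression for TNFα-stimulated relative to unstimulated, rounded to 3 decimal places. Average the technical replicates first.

3.811

Mean Ct: Mmp5 unstimulated 20.740; Mmp5 TNFα-stimulated 18.590; Gapdh unstimulated 21.540; Gapdh TNFα-stimulated 21.320
ΔCt(unstimulated) = 20.740 − 21.540 = -0.800
ΔCt(TNFα-stimulated) = 18.590 − 21.320 = -2.730
ΔΔCt = -2.730 − (-0.800) = -1.930
Fold change = 2^(−(-1.930)) = 2^1.930 = 3.8106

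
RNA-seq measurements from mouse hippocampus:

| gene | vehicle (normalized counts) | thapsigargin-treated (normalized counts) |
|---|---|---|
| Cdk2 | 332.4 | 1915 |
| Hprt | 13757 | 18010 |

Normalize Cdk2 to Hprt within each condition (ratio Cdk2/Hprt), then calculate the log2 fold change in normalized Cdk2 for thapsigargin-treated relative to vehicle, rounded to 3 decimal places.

Cdk2/Hprt (vehicle) = 332.4 / 13757 = 0.024162
Cdk2/Hprt (thapsigargin-treated) = 1915 / 18010 = 0.10633
Fold change = 0.10633 / 0.024162 = 4.4007
log2(4.4007) = 2.1377

2.138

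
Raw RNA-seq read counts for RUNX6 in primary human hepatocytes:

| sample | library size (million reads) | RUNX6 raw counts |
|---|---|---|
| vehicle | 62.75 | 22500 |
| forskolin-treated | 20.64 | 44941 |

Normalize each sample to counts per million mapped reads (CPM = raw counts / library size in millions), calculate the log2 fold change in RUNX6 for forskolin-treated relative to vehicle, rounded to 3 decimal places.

CPM(vehicle) = 22500 / 62.75 = 358.5657
CPM(forskolin-treated) = 44941 / 20.64 = 2177.3740
Fold change = 2177.3740 / 358.5657 = 6.07245
log2(6.07245) = 2.6023

2.602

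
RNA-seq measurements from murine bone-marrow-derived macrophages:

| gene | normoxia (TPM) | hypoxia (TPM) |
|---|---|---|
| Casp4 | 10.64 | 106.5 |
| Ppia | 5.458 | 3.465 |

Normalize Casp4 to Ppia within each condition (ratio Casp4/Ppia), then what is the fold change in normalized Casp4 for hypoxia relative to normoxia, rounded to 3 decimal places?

15.767

Casp4/Ppia (normoxia) = 10.64 / 5.458 = 1.9494
Casp4/Ppia (hypoxia) = 106.5 / 3.465 = 30.736
Fold change = 30.736 / 1.9494 = 15.7666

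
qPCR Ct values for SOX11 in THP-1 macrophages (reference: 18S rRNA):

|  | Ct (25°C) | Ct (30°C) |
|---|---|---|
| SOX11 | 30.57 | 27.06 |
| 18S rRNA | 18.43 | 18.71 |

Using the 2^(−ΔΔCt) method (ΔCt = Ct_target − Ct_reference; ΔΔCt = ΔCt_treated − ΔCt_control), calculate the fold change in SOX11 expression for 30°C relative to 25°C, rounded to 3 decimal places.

13.833

ΔCt(25°C) = 30.570 − 18.430 = 12.140
ΔCt(30°C) = 27.060 − 18.710 = 8.350
ΔΔCt = 8.350 − 12.140 = -3.790
Fold change = 2^(−(-3.790)) = 2^3.790 = 13.8326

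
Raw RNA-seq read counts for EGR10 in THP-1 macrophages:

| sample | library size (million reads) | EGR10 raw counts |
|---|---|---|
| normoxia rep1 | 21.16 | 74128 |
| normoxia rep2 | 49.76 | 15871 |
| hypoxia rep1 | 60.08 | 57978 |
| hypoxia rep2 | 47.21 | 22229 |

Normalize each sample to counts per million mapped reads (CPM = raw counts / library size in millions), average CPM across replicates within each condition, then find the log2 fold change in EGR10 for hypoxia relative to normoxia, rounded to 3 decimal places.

CPM(normoxia rep1) = 74128 / 21.16 = 3503.2136
CPM(normoxia rep2) = 15871 / 49.76 = 318.9510
CPM(hypoxia rep1) = 57978 / 60.08 = 965.0133
CPM(hypoxia rep2) = 22229 / 47.21 = 470.8536
mean CPM(normoxia) = 1911.0823; mean CPM(hypoxia) = 717.9335
Fold change = 717.9335 / 1911.0823 = 0.37567
log2(0.37567) = -1.4125

-1.412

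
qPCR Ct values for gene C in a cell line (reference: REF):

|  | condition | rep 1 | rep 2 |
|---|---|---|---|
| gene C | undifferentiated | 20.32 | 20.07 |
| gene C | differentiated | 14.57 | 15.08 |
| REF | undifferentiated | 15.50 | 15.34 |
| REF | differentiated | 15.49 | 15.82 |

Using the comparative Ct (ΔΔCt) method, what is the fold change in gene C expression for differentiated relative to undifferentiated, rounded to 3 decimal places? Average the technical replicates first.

48.671

Mean Ct: gene C undifferentiated 20.195; gene C differentiated 14.825; REF undifferentiated 15.420; REF differentiated 15.655
ΔCt(undifferentiated) = 20.195 − 15.420 = 4.775
ΔCt(differentiated) = 14.825 − 15.655 = -0.830
ΔΔCt = -0.830 − 4.775 = -5.605
Fold change = 2^(−(-5.605)) = 2^5.605 = 48.6713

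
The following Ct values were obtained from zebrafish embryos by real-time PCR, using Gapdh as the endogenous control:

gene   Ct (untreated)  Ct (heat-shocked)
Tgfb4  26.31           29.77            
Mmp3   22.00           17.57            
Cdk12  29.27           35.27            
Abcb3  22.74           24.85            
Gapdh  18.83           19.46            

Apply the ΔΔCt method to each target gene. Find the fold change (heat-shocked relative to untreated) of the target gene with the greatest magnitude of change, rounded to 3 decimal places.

0.024

Tgfb4: ΔΔCt = (29.77−19.46) − (26.31−18.83) = 10.31 − 7.48 = 2.83; fold change = 2^-2.83 = 0.141
Mmp3: ΔΔCt = (17.57−19.46) − (22.00−18.83) = -1.89 − 3.17 = -5.06; fold change = 2^5.06 = 33.359
Cdk12: ΔΔCt = (35.27−19.46) − (29.27−18.83) = 15.81 − 10.44 = 5.37; fold change = 2^-5.37 = 0.024
Abcb3: ΔΔCt = (24.85−19.46) − (22.74−18.83) = 5.39 − 3.91 = 1.48; fold change = 2^-1.48 = 0.358
Cdk12 has the largest |ΔΔCt| = 5.37.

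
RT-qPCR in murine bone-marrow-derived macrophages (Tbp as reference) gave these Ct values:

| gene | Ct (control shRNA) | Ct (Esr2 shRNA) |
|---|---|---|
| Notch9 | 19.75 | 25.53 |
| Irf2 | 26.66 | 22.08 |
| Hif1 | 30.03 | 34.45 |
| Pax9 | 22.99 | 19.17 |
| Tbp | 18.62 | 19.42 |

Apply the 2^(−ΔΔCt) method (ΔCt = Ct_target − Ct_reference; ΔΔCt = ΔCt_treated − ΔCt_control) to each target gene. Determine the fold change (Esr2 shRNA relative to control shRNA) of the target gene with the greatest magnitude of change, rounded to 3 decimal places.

41.643

Notch9: ΔΔCt = (25.53−19.42) − (19.75−18.62) = 6.11 − 1.13 = 4.98; fold change = 2^-4.98 = 0.032
Irf2: ΔΔCt = (22.08−19.42) − (26.66−18.62) = 2.66 − 8.04 = -5.38; fold change = 2^5.38 = 41.643
Hif1: ΔΔCt = (34.45−19.42) − (30.03−18.62) = 15.03 − 11.41 = 3.62; fold change = 2^-3.62 = 0.081
Pax9: ΔΔCt = (19.17−19.42) − (22.99−18.62) = -0.25 − 4.37 = -4.62; fold change = 2^4.62 = 24.590
Irf2 has the largest |ΔΔCt| = 5.38.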